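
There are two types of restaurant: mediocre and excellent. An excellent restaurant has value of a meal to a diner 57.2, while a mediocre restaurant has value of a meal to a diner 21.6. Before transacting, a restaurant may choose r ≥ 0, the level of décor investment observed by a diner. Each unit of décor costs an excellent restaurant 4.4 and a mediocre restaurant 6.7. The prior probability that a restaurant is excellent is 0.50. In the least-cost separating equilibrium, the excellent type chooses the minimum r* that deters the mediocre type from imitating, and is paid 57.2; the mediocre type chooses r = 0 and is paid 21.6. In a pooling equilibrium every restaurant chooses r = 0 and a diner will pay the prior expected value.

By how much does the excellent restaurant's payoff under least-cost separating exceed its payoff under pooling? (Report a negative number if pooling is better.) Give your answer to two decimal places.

-5.58

Least-cost separating signal: r* solves 21.6 = 57.2 − 6.7·r*, so r* = (57.2 − 21.6)/6.7 ≈ 5.3134.
Excellent type's separating payoff: 57.2 − 4.4 × r* = 57.2 − 4.4 × (57.2 − 21.6)/6.7 = 57.2 − 156.64/6.7 ≈ 33.8209.
Pooling payoff: 0.50 × 57.2 + 0.50 × 21.6 = 39.4.
Difference: 33.8209 − 39.4 = -5.5791, i.e. -5.58 to two decimal places.
The excellent type would prefer the pooling outcome.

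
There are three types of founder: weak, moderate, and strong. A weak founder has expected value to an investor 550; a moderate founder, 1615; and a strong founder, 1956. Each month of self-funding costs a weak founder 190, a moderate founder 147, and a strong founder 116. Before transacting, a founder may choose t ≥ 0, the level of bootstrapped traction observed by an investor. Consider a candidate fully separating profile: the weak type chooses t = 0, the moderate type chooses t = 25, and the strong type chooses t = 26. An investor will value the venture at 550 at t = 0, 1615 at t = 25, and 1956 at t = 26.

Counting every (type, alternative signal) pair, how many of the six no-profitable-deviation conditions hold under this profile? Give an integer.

3

Weak (own payoff 550): to t=25 gives 1615 − 190×25 = -3135 → no gain ✓; to t=26 gives 1956 − 190×26 = -2984 → no gain ✓.
Moderate (own payoff 1615 − 147×25 = -2060): to t=0 gives 550 → profitable ✗; to t=26 gives 1956 − 147×26 = -1866 → profitable ✗.
Strong (own payoff 1956 − 116×26 = -1060): to t=0 gives 550 → profitable ✗; to t=25 gives 1615 − 116×25 = -1285 → no gain ✓.
3 of the 6 constraints hold; not an equilibrium.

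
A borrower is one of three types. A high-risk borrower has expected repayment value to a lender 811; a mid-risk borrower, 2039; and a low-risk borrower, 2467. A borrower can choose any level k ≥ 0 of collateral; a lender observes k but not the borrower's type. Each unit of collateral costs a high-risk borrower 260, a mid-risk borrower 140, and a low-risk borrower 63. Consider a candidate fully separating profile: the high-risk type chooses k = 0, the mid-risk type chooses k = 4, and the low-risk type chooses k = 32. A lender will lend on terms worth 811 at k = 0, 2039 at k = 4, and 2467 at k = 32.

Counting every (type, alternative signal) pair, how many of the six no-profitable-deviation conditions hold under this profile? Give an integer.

3

High-risk (own payoff 811): to k=4 gives 2039 − 260×4 = 999 → profitable ✗; to k=32 gives 2467 − 260×32 = -5853 → no gain ✓.
Low-risk (own payoff 2467 − 63×32 = 451): to k=0 gives 811 → profitable ✗; to k=4 gives 2039 − 63×4 = 1787 → profitable ✗.
Mid-risk (own payoff 2039 − 140×4 = 1479): to k=0 gives 811 → no gain ✓; to k=32 gives 2467 − 140×32 = -2013 → no gain ✓.
3 of the 6 constraints hold; not an equilibrium.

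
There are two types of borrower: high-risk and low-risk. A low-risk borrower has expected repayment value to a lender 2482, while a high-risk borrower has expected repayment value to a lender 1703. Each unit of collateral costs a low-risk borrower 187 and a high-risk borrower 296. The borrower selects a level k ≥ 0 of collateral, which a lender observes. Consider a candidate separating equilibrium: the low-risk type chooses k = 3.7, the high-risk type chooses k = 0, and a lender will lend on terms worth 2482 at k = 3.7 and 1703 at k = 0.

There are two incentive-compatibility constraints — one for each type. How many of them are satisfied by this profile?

2

High-risk type: stay at 0 → 1703; mimic → 2482 − 296 × 3.7 = 1386.8. IC holds (1703 ≥ 1386.8).
Low-risk type: signal → 2482 − 187 × 3.7 = 1790.1; deviate to 0 → 1703. IC holds (1790.1 ≥ 1703).
2 of 2 constraints hold, so this is a separating equilibrium.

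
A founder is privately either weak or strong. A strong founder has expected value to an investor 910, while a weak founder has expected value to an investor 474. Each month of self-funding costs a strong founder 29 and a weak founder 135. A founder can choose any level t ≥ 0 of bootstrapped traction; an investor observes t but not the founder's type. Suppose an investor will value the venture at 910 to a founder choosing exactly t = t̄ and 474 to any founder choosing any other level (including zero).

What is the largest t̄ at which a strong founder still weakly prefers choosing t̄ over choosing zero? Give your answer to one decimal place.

15.0

Choosing t̄ yields the strong type 910 − 29·t̄; choosing zero yields 474.
The strong type is indifferent at 910 − 29·t̄ = 474, i.e. t̄ = (910 − 474) / 29 ≈ 15.0.
For any t̄ above 15.0 the strong type would rather pool at zero, so separation collapses.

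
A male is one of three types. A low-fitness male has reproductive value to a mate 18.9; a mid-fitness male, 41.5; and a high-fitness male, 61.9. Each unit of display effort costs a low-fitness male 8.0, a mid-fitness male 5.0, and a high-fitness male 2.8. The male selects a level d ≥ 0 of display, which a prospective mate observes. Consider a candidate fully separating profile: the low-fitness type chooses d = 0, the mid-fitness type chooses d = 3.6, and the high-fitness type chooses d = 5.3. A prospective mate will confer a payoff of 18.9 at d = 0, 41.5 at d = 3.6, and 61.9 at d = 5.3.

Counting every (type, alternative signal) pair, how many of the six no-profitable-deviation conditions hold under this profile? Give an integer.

4

High-fitness (own payoff 61.9 − 2.8×5.3 = 47.06): to d=0 gives 18.9 → no gain ✓; to d=3.6 gives 41.5 − 2.8×3.6 = 31.42 → no gain ✓.
Low-fitness (own payoff 18.9): to d=3.6 gives 41.5 − 8.0×3.6 = 12.7 → no gain ✓; to d=5.3 gives 61.9 − 8.0×5.3 = 19.5 → profitable ✗.
Mid-fitness (own payoff 41.5 − 5.0×3.6 = 23.5): to d=0 gives 18.9 → no gain ✓; to d=5.3 gives 61.9 − 5.0×5.3 = 35.4 → profitable ✗.
4 of the 6 constraints hold; not an equilibrium.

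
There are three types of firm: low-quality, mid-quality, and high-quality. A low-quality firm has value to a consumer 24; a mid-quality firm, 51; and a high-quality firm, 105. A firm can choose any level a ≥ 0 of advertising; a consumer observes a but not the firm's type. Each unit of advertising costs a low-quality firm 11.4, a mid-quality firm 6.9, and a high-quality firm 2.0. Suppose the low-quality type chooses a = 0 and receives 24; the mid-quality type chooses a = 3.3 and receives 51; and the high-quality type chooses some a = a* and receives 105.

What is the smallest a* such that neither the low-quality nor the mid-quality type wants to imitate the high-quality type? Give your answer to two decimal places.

11.13

Mid-quality type (on-path payoff 51 − 6.9×3.3 = 28.23) won't mimic when 28.23 ≥ 105 − 6.9·a*, i.e. a* ≥ 11.13.
Low-quality type (on-path payoff 24) won't mimic when 24 ≥ 105 − 11.4·a*, i.e. a* ≥ 7.11.
Both must hold, so a* = max(7.11, 11.13) = 11.13. The mid-quality type's constraint binds.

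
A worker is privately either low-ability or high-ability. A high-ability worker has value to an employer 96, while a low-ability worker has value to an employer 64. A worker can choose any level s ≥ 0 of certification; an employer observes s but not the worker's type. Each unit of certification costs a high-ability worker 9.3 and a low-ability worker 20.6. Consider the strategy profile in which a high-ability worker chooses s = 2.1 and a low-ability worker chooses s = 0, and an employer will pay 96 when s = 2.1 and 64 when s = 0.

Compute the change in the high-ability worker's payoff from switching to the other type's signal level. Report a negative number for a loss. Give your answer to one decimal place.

Playing s = 2.1 the high-ability worker receives 96 − 9.3 × 2.1 = 76.47.
Deviating to s = 0 yields 64 instead.
Gain from deviating: 64 − 76.47 = -12.47, i.e. -12.5 to one decimal place.
The gain is negative, so the high-ability type's incentive-compatibility constraint is satisfied.

-12.5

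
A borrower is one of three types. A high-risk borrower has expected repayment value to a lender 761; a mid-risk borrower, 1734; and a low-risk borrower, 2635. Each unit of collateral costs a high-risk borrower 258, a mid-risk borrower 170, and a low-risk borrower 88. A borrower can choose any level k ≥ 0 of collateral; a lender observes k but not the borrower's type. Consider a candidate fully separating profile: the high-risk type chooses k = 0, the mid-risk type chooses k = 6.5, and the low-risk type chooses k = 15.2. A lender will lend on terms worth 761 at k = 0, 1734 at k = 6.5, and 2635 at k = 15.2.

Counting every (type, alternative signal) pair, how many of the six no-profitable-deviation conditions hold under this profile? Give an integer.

5

High-risk (own payoff 761): to k=6.5 gives 1734 − 258×6.5 = 57 → no gain ✓; to k=15.2 gives 2635 − 258×15.2 = -1286.6 → no gain ✓.
Mid-risk (own payoff 1734 − 170×6.5 = 629): to k=0 gives 761 → profitable ✗; to k=15.2 gives 2635 − 170×15.2 = 51 → no gain ✓.
Low-risk (own payoff 2635 − 88×15.2 = 1297.4): to k=0 gives 761 → no gain ✓; to k=6.5 gives 1734 − 88×6.5 = 1162 → no gain ✓.
5 of the 6 constraints hold; not an equilibrium.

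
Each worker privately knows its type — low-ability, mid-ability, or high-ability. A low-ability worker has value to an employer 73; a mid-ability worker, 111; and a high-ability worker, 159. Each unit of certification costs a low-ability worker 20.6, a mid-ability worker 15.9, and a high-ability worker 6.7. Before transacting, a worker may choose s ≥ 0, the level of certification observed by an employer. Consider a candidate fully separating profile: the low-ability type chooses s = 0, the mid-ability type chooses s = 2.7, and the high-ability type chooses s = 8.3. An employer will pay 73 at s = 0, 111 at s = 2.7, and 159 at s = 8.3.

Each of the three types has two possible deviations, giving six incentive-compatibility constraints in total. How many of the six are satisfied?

Low-ability (own payoff 73): to s=2.7 gives 111 − 20.6×2.7 = 55.38 → no gain ✓; to s=8.3 gives 159 − 20.6×8.3 = -11.98 → no gain ✓.
Mid-ability (own payoff 111 − 15.9×2.7 = 68.07): to s=0 gives 73 → profitable ✗; to s=8.3 gives 159 − 15.9×8.3 = 27.03 → no gain ✓.
High-ability (own payoff 159 − 6.7×8.3 = 103.39): to s=0 gives 73 → no gain ✓; to s=2.7 gives 111 − 6.7×2.7 = 92.91 → no gain ✓.
5 of the 6 constraints hold; not an equilibrium.

5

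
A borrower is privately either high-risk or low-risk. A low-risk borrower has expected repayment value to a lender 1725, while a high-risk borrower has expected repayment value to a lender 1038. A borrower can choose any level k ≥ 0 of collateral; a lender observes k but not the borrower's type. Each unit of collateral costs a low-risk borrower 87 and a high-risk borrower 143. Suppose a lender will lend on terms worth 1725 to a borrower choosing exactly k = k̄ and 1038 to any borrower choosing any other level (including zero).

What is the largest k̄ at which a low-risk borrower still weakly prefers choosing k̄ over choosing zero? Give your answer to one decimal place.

Choosing k̄ yields the low-risk type 1725 − 87·k̄; choosing zero yields 1038.
The low-risk type is indifferent at 1725 − 87·k̄ = 1038, i.e. k̄ = (1725 − 1038) / 87 ≈ 7.9.
For any k̄ above 7.9 the low-risk type would rather pool at zero, so separation collapses.

7.9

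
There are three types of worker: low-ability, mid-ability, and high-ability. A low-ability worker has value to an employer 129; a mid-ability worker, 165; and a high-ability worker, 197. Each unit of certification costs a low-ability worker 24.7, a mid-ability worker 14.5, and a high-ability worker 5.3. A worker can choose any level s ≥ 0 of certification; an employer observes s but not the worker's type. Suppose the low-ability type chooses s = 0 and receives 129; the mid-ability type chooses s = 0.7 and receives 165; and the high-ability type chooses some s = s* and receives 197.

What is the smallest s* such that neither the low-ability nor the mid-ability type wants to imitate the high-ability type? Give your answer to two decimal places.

2.91

Low-ability type (on-path payoff 129) won't mimic when 129 ≥ 197 − 24.7·s*, i.e. s* ≥ 2.75.
Mid-ability type (on-path payoff 165 − 14.5×0.7 = 154.85) won't mimic when 154.85 ≥ 197 − 14.5·s*, i.e. s* ≥ 2.91.
Both must hold, so s* = max(2.75, 2.91) = 2.91. The mid-ability type's constraint binds.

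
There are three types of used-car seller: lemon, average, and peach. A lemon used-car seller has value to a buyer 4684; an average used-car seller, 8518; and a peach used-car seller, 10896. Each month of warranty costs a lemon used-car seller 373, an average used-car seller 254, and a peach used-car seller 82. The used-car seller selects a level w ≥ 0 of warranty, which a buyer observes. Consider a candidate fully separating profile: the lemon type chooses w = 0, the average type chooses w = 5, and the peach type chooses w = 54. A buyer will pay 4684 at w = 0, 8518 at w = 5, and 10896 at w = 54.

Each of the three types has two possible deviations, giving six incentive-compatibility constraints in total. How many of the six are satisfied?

4

Lemon (own payoff 4684): to w=5 gives 8518 − 373×5 = 6653 → profitable ✗; to w=54 gives 10896 − 373×54 = -9246 → no gain ✓.
Average (own payoff 8518 − 254×5 = 7248): to w=0 gives 4684 → no gain ✓; to w=54 gives 10896 − 254×54 = -2820 → no gain ✓.
Peach (own payoff 10896 − 82×54 = 6468): to w=0 gives 4684 → no gain ✓; to w=5 gives 8518 − 82×5 = 8108 → profitable ✗.
4 of the 6 constraints hold; not an equilibrium.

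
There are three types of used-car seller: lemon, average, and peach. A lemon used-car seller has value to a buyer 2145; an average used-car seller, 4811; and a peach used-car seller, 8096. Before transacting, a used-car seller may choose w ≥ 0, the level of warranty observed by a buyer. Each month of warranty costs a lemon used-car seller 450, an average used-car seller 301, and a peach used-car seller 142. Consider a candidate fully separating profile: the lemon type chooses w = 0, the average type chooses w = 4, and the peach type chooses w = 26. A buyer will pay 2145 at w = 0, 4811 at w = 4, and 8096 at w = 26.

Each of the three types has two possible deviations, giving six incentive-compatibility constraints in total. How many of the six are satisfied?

Lemon (own payoff 2145): to w=4 gives 4811 − 450×4 = 3011 → profitable ✗; to w=26 gives 8096 − 450×26 = -3604 → no gain ✓.
Average (own payoff 4811 − 301×4 = 3607): to w=0 gives 2145 → no gain ✓; to w=26 gives 8096 − 301×26 = 270 → no gain ✓.
Peach (own payoff 8096 − 142×26 = 4404): to w=0 gives 2145 → no gain ✓; to w=4 gives 4811 − 142×4 = 4243 → no gain ✓.
5 of the 6 constraints hold; not an equilibrium.

5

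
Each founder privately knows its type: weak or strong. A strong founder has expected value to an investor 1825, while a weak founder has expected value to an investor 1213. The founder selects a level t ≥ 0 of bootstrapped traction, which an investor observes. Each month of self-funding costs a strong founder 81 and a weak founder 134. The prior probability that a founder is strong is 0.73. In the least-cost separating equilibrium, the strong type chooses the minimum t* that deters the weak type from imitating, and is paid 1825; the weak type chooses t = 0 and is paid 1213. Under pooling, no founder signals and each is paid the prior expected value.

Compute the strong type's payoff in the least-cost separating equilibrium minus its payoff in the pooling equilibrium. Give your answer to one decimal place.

Least-cost separating signal: t* solves 1213 = 1825 − 134·t*, so t* = (1825 − 1213)/134 ≈ 4.5672.
Strong type's separating payoff: 1825 − 81 × t* = 1825 − 81 × (1825 − 1213)/134 = 1825 − 49572/134 ≈ 1455.060.
Pooling payoff: 0.73 × 1825 + 0.27 × 1213 = 1659.76.
Difference: 1455.060 − 1659.76 = -204.7.
The strong type would prefer the pooling outcome.

-204.7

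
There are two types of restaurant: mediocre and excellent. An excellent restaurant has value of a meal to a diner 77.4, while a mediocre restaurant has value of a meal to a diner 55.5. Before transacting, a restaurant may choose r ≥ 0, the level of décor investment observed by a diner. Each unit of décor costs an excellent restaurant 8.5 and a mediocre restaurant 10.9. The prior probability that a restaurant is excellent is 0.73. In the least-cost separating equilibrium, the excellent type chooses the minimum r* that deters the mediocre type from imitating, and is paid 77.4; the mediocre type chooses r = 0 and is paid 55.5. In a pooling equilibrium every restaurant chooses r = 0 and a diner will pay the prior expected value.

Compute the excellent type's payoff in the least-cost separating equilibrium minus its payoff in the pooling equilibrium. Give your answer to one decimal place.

Least-cost separating signal: r* solves 55.5 = 77.4 − 10.9·r*, so r* = (77.4 − 55.5)/10.9 ≈ 2.0092.
Excellent type's separating payoff: 77.4 − 8.5 × r* = 77.4 − 8.5 × (77.4 − 55.5)/10.9 = 77.4 − 186.15/10.9 ≈ 60.322.
Pooling payoff: 0.73 × 77.4 + 0.27 × 55.5 = 71.487.
Difference: 60.322 − 71.487 = -11.165, i.e. -11.2 to one decimal place.
The excellent type would prefer the pooling outcome.

-11.2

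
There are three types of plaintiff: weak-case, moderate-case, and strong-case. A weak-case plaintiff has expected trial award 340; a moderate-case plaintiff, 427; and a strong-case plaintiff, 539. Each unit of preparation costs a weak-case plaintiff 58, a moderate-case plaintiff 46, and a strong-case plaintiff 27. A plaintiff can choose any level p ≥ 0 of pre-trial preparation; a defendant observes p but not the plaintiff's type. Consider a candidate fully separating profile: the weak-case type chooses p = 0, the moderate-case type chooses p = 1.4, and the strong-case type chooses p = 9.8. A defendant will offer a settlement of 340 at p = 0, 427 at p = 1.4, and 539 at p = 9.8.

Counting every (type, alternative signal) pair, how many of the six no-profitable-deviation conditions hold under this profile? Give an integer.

3

Weak-case (own payoff 340): to p=1.4 gives 427 − 58×1.4 = 345.8 → profitable ✗; to p=9.8 gives 539 − 58×9.8 = -29.4 → no gain ✓.
Strong-case (own payoff 539 − 27×9.8 = 274.4): to p=0 gives 340 → profitable ✗; to p=1.4 gives 427 − 27×1.4 = 389.2 → profitable ✗.
Moderate-case (own payoff 427 − 46×1.4 = 362.6): to p=0 gives 340 → no gain ✓; to p=9.8 gives 539 − 46×9.8 = 88.2 → no gain ✓.
3 of the 6 constraints hold; not an equilibrium.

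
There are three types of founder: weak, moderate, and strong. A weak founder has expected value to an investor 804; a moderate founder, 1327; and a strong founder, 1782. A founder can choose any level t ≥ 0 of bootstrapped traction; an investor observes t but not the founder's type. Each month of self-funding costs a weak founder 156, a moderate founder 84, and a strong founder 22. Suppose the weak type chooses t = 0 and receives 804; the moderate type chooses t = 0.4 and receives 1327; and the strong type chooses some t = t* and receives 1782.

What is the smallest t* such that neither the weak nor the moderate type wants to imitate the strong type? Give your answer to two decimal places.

6.27

Moderate type (on-path payoff 1327 − 84×0.4 = 1293.4) won't mimic when 1293.4 ≥ 1782 − 84·t*, i.e. t* ≥ 5.82.
Weak type (on-path payoff 804) won't mimic when 804 ≥ 1782 − 156·t*, i.e. t* ≥ 6.27.
Both must hold, so t* = max(6.27, 5.82) = 6.27. The weak type's constraint binds.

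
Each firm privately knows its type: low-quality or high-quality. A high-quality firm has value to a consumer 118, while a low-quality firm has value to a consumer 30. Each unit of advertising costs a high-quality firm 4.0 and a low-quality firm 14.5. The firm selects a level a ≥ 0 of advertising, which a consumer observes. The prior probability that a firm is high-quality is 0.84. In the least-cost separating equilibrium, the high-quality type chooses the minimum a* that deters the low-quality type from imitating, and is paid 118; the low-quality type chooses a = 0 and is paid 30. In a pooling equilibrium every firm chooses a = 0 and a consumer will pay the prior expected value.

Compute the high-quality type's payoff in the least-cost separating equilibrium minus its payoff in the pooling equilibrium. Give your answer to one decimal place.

Least-cost separating signal: a* solves 30 = 118 − 14.5·a*, so a* = (118 − 30)/14.5 ≈ 6.0690.
High-quality type's separating payoff: 118 − 4.0 × a* = 118 − 4.0 × (118 − 30)/14.5 = 118 − 352/14.5 ≈ 93.724.
Pooling payoff: 0.84 × 118 + 0.16 × 30 = 103.92.
Difference: 93.724 − 103.92 = -10.196, i.e. -10.2 to one decimal place.
The high-quality type would prefer the pooling outcome.

-10.2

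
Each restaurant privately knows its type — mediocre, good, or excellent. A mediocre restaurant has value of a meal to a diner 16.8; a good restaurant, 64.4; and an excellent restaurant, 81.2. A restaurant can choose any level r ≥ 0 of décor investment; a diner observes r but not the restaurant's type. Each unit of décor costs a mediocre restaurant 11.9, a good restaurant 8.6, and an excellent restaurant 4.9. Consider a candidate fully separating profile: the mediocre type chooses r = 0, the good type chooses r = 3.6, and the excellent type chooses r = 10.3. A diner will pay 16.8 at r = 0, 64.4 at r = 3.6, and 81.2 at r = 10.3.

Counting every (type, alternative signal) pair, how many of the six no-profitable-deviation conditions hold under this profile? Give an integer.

4

Mediocre (own payoff 16.8): to r=3.6 gives 64.4 − 11.9×3.6 = 21.56 → profitable ✗; to r=10.3 gives 81.2 − 11.9×10.3 = -41.37 → no gain ✓.
Excellent (own payoff 81.2 − 4.9×10.3 = 30.73): to r=0 gives 16.8 → no gain ✓; to r=3.6 gives 64.4 − 4.9×3.6 = 46.76 → profitable ✗.
Good (own payoff 64.4 − 8.6×3.6 = 33.44): to r=0 gives 16.8 → no gain ✓; to r=10.3 gives 81.2 − 8.6×10.3 = -7.38 → no gain ✓.
4 of the 6 constraints hold; not an equilibrium.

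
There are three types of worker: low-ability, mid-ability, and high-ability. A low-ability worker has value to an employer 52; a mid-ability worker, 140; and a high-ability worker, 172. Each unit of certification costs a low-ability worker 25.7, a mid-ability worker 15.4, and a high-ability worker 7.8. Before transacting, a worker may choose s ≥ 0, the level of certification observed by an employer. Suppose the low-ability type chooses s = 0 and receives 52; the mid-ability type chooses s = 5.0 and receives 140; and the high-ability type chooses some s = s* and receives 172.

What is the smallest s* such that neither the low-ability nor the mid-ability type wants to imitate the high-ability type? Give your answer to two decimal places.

7.08

Mid-ability type (on-path payoff 140 − 15.4×5.0 = 63) won't mimic when 63 ≥ 172 − 15.4·s*, i.e. s* ≥ 7.08.
Low-ability type (on-path payoff 52) won't mimic when 52 ≥ 172 − 25.7·s*, i.e. s* ≥ 4.67.
Both must hold, so s* = max(4.67, 7.08) = 7.08. The mid-ability type's constraint binds.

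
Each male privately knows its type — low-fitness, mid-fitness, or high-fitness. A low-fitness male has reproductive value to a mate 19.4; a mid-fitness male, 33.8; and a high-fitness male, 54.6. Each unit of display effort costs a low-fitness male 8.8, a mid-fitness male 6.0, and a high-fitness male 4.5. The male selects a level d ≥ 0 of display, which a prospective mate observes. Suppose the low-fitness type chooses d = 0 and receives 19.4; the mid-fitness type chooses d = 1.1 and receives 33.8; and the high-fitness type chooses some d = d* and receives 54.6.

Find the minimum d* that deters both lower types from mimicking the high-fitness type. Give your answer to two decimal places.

Mid-fitness type (on-path payoff 33.8 − 6.0×1.1 = 27.2) won't mimic when 27.2 ≥ 54.6 − 6.0·d*, i.e. d* ≥ 4.57.
Low-fitness type (on-path payoff 19.4) won't mimic when 19.4 ≥ 54.6 − 8.8·d*, i.e. d* ≥ 4.00.
Both must hold, so d* = max(4.00, 4.57) = 4.57. The mid-fitness type's constraint binds.

4.57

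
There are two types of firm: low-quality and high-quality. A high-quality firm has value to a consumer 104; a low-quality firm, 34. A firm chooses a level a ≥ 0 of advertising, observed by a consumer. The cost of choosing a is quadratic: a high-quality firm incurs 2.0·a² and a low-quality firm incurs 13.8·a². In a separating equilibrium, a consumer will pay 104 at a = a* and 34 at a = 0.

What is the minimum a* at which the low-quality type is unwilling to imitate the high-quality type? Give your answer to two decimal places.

2.25

The low-quality type at a = 0 receives 34; imitating at a* yields 104 − 13.8·a*².
Indifference: 34 = 104 − 13.8·a*², so a*² = (104 − 34) / 13.8 ≈ 5.0725.
a* = √5.0725 ≈ 2.25.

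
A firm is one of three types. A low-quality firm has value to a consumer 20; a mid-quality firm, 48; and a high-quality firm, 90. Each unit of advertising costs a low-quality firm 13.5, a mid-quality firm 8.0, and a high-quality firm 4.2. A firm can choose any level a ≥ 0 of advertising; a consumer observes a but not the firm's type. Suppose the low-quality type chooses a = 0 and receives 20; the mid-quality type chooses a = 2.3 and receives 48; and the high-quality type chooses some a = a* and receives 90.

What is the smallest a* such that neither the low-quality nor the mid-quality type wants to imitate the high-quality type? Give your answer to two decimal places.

7.55

Low-quality type (on-path payoff 20) won't mimic when 20 ≥ 90 − 13.5·a*, i.e. a* ≥ 5.19.
Mid-quality type (on-path payoff 48 − 8.0×2.3 = 29.6) won't mimic when 29.6 ≥ 90 − 8.0·a*, i.e. a* ≥ 7.55.
Both must hold, so a* = max(5.19, 7.55) = 7.55. The mid-quality type's constraint binds.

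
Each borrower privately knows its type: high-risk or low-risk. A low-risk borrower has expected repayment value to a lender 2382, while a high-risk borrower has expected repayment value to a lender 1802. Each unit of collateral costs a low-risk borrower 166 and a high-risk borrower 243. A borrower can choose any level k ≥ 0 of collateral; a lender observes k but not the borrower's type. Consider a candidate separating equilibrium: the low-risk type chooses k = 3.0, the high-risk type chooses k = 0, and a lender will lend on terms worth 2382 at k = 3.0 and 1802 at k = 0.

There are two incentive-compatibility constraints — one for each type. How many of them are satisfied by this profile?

High-risk type: stay at 0 → 1802; mimic → 2382 − 243 × 3.0 = 1653. IC holds (1802 ≥ 1653).
Low-risk type: signal → 2382 − 166 × 3.0 = 1884; deviate to 0 → 1802. IC holds (1884 ≥ 1802).
2 of 2 constraints hold, so this is a separating equilibrium.

2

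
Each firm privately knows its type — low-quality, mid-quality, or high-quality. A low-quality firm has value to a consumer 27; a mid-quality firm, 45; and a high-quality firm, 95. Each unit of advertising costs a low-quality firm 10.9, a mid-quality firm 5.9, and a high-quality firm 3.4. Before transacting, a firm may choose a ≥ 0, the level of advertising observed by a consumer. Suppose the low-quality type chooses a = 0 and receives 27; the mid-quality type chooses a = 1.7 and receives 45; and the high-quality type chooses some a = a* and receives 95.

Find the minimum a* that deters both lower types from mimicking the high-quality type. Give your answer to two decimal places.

Low-quality type (on-path payoff 27) won't mimic when 27 ≥ 95 − 10.9·a*, i.e. a* ≥ 6.24.
Mid-quality type (on-path payoff 45 − 5.9×1.7 = 34.97) won't mimic when 34.97 ≥ 95 − 5.9·a*, i.e. a* ≥ 10.17.
Both must hold, so a* = max(6.24, 10.17) = 10.17. The mid-quality type's constraint binds.

10.17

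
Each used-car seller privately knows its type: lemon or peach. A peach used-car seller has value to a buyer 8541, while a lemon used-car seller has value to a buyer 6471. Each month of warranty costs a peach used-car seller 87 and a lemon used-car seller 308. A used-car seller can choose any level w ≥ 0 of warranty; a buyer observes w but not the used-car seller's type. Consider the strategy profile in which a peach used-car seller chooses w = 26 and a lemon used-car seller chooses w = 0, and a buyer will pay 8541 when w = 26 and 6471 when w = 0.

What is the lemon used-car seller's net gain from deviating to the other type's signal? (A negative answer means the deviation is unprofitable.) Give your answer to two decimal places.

Playing w = 0 the lemon used-car seller receives 6471.
Deviating to w = 26 brings payment 8541 at cost 308 × 26 = 8008, netting 533.
Gain from deviating: 533 − 6471 = -5938.00.
The gain is negative, so the lemon type's incentive-compatibility constraint is satisfied.

-5938.00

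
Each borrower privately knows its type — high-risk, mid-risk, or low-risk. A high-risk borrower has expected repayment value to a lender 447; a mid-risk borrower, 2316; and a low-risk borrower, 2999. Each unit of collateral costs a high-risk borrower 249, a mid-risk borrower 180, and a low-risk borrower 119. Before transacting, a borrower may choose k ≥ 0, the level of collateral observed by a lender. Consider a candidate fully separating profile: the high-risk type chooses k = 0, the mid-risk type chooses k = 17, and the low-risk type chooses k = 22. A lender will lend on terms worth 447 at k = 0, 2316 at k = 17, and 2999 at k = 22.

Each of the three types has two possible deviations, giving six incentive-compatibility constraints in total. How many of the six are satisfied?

4

Low-risk (own payoff 2999 − 119×22 = 381): to k=0 gives 447 → profitable ✗; to k=17 gives 2316 − 119×17 = 293 → no gain ✓.
High-risk (own payoff 447): to k=17 gives 2316 − 249×17 = -1917 → no gain ✓; to k=22 gives 2999 − 249×22 = -2479 → no gain ✓.
Mid-risk (own payoff 2316 − 180×17 = -744): to k=0 gives 447 → profitable ✗; to k=22 gives 2999 − 180×22 = -961 → no gain ✓.
4 of the 6 constraints hold; not an equilibrium.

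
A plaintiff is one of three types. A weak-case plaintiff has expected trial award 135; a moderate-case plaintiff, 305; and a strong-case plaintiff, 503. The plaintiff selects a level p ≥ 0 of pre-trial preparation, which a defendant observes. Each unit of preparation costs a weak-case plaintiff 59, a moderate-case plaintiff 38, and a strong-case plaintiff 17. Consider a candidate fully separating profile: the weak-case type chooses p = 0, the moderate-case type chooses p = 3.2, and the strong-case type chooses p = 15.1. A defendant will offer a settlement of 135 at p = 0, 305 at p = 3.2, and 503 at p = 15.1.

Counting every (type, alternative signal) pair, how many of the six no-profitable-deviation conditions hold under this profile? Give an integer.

Moderate-case (own payoff 305 − 38×3.2 = 183.4): to p=0 gives 135 → no gain ✓; to p=15.1 gives 503 − 38×15.1 = -70.8 → no gain ✓.
Weak-case (own payoff 135): to p=3.2 gives 305 − 59×3.2 = 116.2 → no gain ✓; to p=15.1 gives 503 − 59×15.1 = -387.9 → no gain ✓.
Strong-case (own payoff 503 − 17×15.1 = 246.3): to p=0 gives 135 → no gain ✓; to p=3.2 gives 305 − 17×3.2 = 250.6 → profitable ✗.
5 of the 6 constraints hold; not an equilibrium.

5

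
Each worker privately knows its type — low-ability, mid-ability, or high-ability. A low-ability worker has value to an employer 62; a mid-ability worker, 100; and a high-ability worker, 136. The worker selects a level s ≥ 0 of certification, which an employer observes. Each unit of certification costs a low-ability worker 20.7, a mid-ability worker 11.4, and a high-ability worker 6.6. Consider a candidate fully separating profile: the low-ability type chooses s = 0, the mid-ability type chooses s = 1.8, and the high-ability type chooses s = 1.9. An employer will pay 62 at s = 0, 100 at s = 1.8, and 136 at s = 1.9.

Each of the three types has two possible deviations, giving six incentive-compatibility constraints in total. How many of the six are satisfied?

Mid-ability (own payoff 100 − 11.4×1.8 = 79.48): to s=0 gives 62 → no gain ✓; to s=1.9 gives 136 − 11.4×1.9 = 114.34 → profitable ✗.
Low-ability (own payoff 62): to s=1.8 gives 100 − 20.7×1.8 = 62.74 → profitable ✗; to s=1.9 gives 136 − 20.7×1.9 = 96.67 → profitable ✗.
High-ability (own payoff 136 − 6.6×1.9 = 123.46): to s=0 gives 62 → no gain ✓; to s=1.8 gives 100 − 6.6×1.8 = 88.12 → no gain ✓.
3 of the 6 constraints hold; not an equilibrium.

3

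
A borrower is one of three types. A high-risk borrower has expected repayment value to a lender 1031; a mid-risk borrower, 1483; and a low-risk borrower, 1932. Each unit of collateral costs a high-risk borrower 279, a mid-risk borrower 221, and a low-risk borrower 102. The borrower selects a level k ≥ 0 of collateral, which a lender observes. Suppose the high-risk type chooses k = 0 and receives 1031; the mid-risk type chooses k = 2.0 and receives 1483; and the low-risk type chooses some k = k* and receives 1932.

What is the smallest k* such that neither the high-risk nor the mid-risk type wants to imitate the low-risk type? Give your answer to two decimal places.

Mid-risk type (on-path payoff 1483 − 221×2.0 = 1041) won't mimic when 1041 ≥ 1932 − 221·k*, i.e. k* ≥ 4.03.
High-risk type (on-path payoff 1031) won't mimic when 1031 ≥ 1932 − 279·k*, i.e. k* ≥ 3.23.
Both must hold, so k* = max(3.23, 4.03) = 4.03. The mid-risk type's constraint binds.

4.03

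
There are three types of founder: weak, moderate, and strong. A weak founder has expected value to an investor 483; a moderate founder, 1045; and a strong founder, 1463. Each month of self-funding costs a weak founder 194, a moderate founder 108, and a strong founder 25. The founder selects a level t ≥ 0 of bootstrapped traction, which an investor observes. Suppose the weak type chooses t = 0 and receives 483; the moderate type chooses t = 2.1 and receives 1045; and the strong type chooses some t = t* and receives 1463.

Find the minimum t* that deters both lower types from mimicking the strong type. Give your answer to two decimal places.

5.97

Weak type (on-path payoff 483) won't mimic when 483 ≥ 1463 − 194·t*, i.e. t* ≥ 5.05.
Moderate type (on-path payoff 1045 − 108×2.1 = 818.2) won't mimic when 818.2 ≥ 1463 − 108·t*, i.e. t* ≥ 5.97.
Both must hold, so t* = max(5.05, 5.97) = 5.97. The moderate type's constraint binds.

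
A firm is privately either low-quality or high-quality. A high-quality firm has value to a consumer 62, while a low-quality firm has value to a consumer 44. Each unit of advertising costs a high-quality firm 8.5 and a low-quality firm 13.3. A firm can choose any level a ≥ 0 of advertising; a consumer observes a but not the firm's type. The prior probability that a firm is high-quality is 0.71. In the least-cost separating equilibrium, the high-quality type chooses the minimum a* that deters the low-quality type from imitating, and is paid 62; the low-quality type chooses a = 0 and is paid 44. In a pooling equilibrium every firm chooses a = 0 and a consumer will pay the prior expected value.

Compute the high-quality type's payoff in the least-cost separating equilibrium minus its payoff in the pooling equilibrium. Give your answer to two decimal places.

Least-cost separating signal: a* solves 44 = 62 − 13.3·a*, so a* = (62 − 44)/13.3 ≈ 1.3534.
High-quality type's separating payoff: 62 − 8.5 × a* = 62 − 8.5 × (62 − 44)/13.3 = 62 − 153/13.3 ≈ 50.4962.
Pooling payoff: 0.71 × 62 + 0.29 × 44 = 56.78.
Difference: 50.4962 − 56.78 = -6.2838, i.e. -6.28 to two decimal places.
The high-quality type would prefer the pooling outcome.

-6.28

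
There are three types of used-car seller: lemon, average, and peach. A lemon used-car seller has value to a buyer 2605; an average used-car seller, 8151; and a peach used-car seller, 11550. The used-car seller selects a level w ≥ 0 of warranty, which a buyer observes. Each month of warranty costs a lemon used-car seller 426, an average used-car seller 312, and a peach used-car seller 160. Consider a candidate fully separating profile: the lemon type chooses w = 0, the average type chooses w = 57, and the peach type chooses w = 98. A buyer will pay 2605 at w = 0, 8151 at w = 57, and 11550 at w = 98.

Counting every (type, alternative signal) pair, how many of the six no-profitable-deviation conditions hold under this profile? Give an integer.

3

Lemon (own payoff 2605): to w=57 gives 8151 − 426×57 = -16131 → no gain ✓; to w=98 gives 11550 − 426×98 = -30198 → no gain ✓.
Average (own payoff 8151 − 312×57 = -9633): to w=0 gives 2605 → profitable ✗; to w=98 gives 11550 − 312×98 = -19026 → no gain ✓.
Peach (own payoff 11550 − 160×98 = -4130): to w=0 gives 2605 → profitable ✗; to w=57 gives 8151 − 160×57 = -969 → profitable ✗.
3 of the 6 constraints hold; not an equilibrium.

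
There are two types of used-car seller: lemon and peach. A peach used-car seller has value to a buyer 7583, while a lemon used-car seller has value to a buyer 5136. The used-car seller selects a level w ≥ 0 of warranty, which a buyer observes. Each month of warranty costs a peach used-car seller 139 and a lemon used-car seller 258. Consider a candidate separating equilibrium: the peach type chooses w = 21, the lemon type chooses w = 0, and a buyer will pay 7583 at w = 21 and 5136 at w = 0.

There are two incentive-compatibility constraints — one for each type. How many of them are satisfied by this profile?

Peach type: signal → 7583 − 139 × 21 = 4664; deviate to 0 → 5136. IC fails (4664 < 5136).
Lemon type: stay at 0 → 5136; mimic → 7583 − 258 × 21 = 2165. IC holds (5136 ≥ 2165).
1 of 2 constraints hold, so this profile is not an equilibrium.

1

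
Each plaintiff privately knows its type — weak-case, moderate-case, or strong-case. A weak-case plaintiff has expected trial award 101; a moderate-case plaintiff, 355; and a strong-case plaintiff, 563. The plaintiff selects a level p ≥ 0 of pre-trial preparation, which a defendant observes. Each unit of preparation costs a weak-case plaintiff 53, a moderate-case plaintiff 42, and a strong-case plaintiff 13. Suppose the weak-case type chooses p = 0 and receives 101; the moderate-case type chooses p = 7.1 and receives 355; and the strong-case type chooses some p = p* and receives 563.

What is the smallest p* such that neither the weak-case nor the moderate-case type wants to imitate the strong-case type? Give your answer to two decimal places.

12.05

Moderate-case type (on-path payoff 355 − 42×7.1 = 56.8) won't mimic when 56.8 ≥ 563 − 42·p*, i.e. p* ≥ 12.05.
Weak-case type (on-path payoff 101) won't mimic when 101 ≥ 563 − 53·p*, i.e. p* ≥ 8.72.
Both must hold, so p* = max(8.72, 12.05) = 12.05. The moderate-case type's constraint binds.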